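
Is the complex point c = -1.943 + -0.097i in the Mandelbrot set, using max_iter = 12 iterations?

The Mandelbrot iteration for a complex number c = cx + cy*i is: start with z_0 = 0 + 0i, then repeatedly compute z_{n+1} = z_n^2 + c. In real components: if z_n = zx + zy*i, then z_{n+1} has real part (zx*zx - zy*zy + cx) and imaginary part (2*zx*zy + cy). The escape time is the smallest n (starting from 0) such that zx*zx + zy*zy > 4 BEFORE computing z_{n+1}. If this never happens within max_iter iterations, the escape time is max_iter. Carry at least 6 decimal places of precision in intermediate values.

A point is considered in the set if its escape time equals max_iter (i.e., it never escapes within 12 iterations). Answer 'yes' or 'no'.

z_0 = 0 + 0i, c = -1.9430 + -0.0970i
Iter 1: z = -1.9430 + -0.0970i, |z|^2 = 3.7847
Iter 2: z = 1.8228 + 0.2799i, |z|^2 = 3.4011
Iter 3: z = 1.3014 + 0.9236i, |z|^2 = 2.5466
Iter 4: z = -1.1024 + 2.3069i, |z|^2 = 6.5369
Escaped at iteration 4

Answer: no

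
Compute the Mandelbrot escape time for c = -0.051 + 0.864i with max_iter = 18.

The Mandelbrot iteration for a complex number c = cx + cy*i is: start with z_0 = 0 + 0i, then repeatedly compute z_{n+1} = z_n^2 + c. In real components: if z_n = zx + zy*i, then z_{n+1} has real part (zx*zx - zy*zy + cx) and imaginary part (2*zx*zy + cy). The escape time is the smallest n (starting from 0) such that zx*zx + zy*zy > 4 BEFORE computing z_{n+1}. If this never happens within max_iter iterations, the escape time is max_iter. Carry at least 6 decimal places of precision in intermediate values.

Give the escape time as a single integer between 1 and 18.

z_0 = 0 + 0i, c = -0.0510 + 0.8640i
Iter 1: z = -0.0510 + 0.8640i, |z|^2 = 0.7491
Iter 2: z = -0.7949 + 0.7759i, |z|^2 = 1.2338
Iter 3: z = -0.0211 + -0.3695i, |z|^2 = 0.1370
Iter 4: z = -0.1871 + 0.8796i, |z|^2 = 0.8087
Iter 5: z = -0.7897 + 0.5349i, |z|^2 = 0.9098
Iter 6: z = 0.2865 + 0.0191i, |z|^2 = 0.0825
Iter 7: z = 0.0307 + 0.8750i, |z|^2 = 0.7665
Iter 8: z = -0.8156 + 0.9178i, |z|^2 = 1.5075
Iter 9: z = -0.2280 + -0.6331i, |z|^2 = 0.4528
Iter 10: z = -0.3998 + 1.1528i, |z|^2 = 1.4887
Iter 11: z = -1.2200 + -0.0578i, |z|^2 = 1.4917
Iter 12: z = 1.4340 + 1.0050i, |z|^2 = 3.0665
Iter 13: z = 0.9954 + 3.7465i, |z|^2 = 15.0269
Escaped at iteration 13

Answer: 13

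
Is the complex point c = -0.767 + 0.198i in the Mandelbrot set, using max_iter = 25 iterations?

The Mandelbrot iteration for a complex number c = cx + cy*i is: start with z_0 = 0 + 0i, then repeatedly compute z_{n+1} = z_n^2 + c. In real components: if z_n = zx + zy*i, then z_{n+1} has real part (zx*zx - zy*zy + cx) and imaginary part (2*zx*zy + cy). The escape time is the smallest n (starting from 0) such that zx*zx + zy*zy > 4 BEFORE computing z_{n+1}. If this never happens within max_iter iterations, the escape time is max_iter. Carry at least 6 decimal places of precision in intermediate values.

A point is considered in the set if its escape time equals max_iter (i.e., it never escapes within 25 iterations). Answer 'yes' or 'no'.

Answer: no

Derivation:
z_0 = 0 + 0i, c = -0.7670 + 0.1980i
Iter 1: z = -0.7670 + 0.1980i, |z|^2 = 0.6275
Iter 2: z = -0.2179 + -0.1057i, |z|^2 = 0.0587
Iter 3: z = -0.7307 + 0.2441i, |z|^2 = 0.5935
Iter 4: z = -0.2927 + -0.1587i, |z|^2 = 0.1108
Iter 5: z = -0.7065 + 0.2909i, |z|^2 = 0.5838
Iter 6: z = -0.3524 + -0.2130i, |z|^2 = 0.1696
Iter 7: z = -0.6882 + 0.3482i, |z|^2 = 0.5948
Iter 8: z = -0.4146 + -0.2812i, |z|^2 = 0.2510
Iter 9: z = -0.6742 + 0.4312i, |z|^2 = 0.6404
Iter 10: z = -0.4984 + -0.3834i, |z|^2 = 0.3954
Iter 11: z = -0.6655 + 0.5802i, |z|^2 = 0.7796
Iter 12: z = -0.6607 + -0.5743i, |z|^2 = 0.7663
Iter 13: z = -0.6603 + 0.9568i, |z|^2 = 1.3515
Iter 14: z = -1.2464 + -1.0656i, |z|^2 = 2.6891
Iter 15: z = -0.3490 + 2.8544i, |z|^2 = 8.2691
Escaped at iteration 15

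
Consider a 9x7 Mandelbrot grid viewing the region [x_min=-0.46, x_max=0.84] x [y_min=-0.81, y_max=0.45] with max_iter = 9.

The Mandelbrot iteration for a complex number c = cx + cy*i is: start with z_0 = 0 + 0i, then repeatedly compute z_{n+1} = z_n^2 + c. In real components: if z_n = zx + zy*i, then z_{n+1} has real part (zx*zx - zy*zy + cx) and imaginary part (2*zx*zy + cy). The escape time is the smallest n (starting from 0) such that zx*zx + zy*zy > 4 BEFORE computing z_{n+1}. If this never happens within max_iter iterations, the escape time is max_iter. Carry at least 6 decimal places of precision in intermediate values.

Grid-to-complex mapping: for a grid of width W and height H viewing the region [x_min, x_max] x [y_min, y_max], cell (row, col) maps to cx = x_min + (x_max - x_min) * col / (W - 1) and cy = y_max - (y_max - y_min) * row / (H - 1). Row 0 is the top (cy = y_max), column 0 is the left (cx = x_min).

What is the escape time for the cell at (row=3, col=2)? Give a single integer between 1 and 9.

z_0 = 0 + 0i, c = -0.1350 + -0.1800i
Iter 1: z = -0.1350 + -0.1800i, |z|^2 = 0.0506
Iter 2: z = -0.1492 + -0.1314i, |z|^2 = 0.0395
Iter 3: z = -0.1300 + -0.1408i, |z|^2 = 0.0367
Iter 4: z = -0.1379 + -0.1434i, |z|^2 = 0.0396
Iter 5: z = -0.1365 + -0.1404i, |z|^2 = 0.0384
Iter 6: z = -0.1361 + -0.1416i, |z|^2 = 0.0386
Iter 7: z = -0.1365 + -0.1414i, |z|^2 = 0.0387
Iter 8: z = -0.1364 + -0.1414i, |z|^2 = 0.0386

Answer: 9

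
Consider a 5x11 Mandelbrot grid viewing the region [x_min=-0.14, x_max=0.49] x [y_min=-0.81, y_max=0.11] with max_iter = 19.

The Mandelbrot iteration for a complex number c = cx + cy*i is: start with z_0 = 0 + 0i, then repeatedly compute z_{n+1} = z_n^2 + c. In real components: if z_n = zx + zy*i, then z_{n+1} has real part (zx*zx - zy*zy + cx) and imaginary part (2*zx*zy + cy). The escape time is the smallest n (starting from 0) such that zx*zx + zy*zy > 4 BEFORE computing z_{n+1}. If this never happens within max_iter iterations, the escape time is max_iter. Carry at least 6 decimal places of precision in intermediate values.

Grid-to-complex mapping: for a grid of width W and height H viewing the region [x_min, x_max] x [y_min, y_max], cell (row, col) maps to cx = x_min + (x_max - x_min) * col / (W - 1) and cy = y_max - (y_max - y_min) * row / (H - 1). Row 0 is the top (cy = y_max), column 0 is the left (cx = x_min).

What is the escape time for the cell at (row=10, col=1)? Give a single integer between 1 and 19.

Answer: 15

Derivation:
z_0 = 0 + 0i, c = 0.0175 + -0.8100i
Iter 1: z = 0.0175 + -0.8100i, |z|^2 = 0.6564
Iter 2: z = -0.6383 + -0.8384i, |z|^2 = 1.1102
Iter 3: z = -0.2779 + 0.2602i, |z|^2 = 0.1450
Iter 4: z = 0.0270 + -0.9546i, |z|^2 = 0.9121
Iter 5: z = -0.8931 + -0.8616i, |z|^2 = 1.5400
Iter 6: z = 0.0728 + 0.7290i, |z|^2 = 0.5367
Iter 7: z = -0.5086 + -0.7038i, |z|^2 = 0.7541
Iter 8: z = -0.2192 + -0.0941i, |z|^2 = 0.0569
Iter 9: z = 0.0567 + -0.7688i, |z|^2 = 0.5942
Iter 10: z = -0.5703 + -0.8972i, |z|^2 = 1.1302
Iter 11: z = -0.4622 + 0.2133i, |z|^2 = 0.2591
Iter 12: z = 0.1857 + -1.0072i, |z|^2 = 1.0489
Iter 13: z = -0.9624 + -1.1840i, |z|^2 = 2.3281
Iter 14: z = -0.4580 + 1.4690i, |z|^2 = 2.3678
Iter 15: z = -1.9308 + -2.1557i, |z|^2 = 8.3748
Escaped at iteration 15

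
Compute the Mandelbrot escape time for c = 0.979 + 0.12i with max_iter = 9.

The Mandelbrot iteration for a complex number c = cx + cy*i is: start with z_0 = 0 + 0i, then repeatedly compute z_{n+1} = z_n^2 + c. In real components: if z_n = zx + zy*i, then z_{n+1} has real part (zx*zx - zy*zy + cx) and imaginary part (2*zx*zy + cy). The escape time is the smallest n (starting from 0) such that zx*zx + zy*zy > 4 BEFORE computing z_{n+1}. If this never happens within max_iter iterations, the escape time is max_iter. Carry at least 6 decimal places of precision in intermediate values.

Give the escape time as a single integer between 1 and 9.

Answer: 3

Derivation:
z_0 = 0 + 0i, c = 0.9790 + 0.1200i
Iter 1: z = 0.9790 + 0.1200i, |z|^2 = 0.9728
Iter 2: z = 1.9230 + 0.3550i, |z|^2 = 3.8241
Iter 3: z = 4.5511 + 1.4852i, |z|^2 = 22.9183
Escaped at iteration 3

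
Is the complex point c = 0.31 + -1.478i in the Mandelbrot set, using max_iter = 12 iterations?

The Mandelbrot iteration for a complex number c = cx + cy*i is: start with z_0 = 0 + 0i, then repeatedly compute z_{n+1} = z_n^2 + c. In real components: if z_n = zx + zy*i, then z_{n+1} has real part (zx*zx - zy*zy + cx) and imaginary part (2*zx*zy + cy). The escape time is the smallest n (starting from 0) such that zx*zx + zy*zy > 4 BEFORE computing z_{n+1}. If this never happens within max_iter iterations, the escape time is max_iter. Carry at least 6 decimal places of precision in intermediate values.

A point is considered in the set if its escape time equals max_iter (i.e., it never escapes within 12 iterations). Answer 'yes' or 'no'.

z_0 = 0 + 0i, c = 0.3100 + -1.4780i
Iter 1: z = 0.3100 + -1.4780i, |z|^2 = 2.2806
Iter 2: z = -1.7784 + -2.3944i, |z|^2 = 8.8956
Escaped at iteration 2

Answer: no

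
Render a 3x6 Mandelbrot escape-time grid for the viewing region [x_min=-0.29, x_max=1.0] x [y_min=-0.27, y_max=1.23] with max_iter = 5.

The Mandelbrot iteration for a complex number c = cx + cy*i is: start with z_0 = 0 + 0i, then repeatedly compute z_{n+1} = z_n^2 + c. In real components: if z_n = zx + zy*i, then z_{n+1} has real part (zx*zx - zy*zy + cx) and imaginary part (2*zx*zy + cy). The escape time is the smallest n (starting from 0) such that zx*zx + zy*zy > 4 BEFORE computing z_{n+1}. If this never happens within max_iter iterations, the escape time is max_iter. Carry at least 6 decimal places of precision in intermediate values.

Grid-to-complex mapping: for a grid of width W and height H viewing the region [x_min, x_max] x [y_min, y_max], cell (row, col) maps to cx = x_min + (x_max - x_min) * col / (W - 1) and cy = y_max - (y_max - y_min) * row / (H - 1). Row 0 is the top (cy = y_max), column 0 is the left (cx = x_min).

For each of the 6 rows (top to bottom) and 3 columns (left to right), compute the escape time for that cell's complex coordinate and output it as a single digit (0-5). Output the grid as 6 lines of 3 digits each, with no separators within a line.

Answer: 322
532
552
552
552
552

Derivation:
(row=0, col=0): c = -0.2900 + 1.2300i → escape time 3
(row=0, col=1): c = 0.3550 + 1.2300i → escape time 2
(row=0, col=2): c = 1.0000 + 1.2300i → escape time 2
(row=1, col=0): c = -0.2900 + 0.9300i → escape time 5
(row=1, col=1): c = 0.3550 + 0.9300i → escape time 3
(row=1, col=2): c = 1.0000 + 0.9300i → escape time 2
(row=2, col=0): c = -0.2900 + 0.6300i → escape time 5
(row=2, col=1): c = 0.3550 + 0.6300i → escape time 5
(row=2, col=2): c = 1.0000 + 0.6300i → escape time 2
(row=3, col=0): c = -0.2900 + 0.3300i → escape time 5
(row=3, col=1): c = 0.3550 + 0.3300i → escape time 5
(row=3, col=2): c = 1.0000 + 0.3300i → escape time 2
(row=4, col=0): c = -0.2900 + 0.0300i → escape time 5
(row=4, col=1): c = 0.3550 + 0.0300i → escape time 5
(row=4, col=2): c = 1.0000 + 0.0300i → escape time 2
(row=5, col=0): c = -0.2900 + -0.2700i → escape time 5
(row=5, col=1): c = 0.3550 + -0.2700i → escape time 5
(row=5, col=2): c = 1.0000 + -0.2700i → escape time 2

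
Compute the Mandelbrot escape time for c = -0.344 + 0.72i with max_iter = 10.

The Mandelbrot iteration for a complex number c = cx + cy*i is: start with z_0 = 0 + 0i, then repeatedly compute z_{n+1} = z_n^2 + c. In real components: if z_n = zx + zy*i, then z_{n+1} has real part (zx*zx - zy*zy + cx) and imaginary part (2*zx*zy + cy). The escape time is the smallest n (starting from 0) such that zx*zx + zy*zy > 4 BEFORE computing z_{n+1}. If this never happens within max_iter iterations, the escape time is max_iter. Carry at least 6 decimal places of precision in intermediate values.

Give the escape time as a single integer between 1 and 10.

z_0 = 0 + 0i, c = -0.3440 + 0.7200i
Iter 1: z = -0.3440 + 0.7200i, |z|^2 = 0.6367
Iter 2: z = -0.7441 + 0.2246i, |z|^2 = 0.6041
Iter 3: z = 0.1592 + 0.3857i, |z|^2 = 0.1741
Iter 4: z = -0.4674 + 0.8428i, |z|^2 = 0.9288
Iter 5: z = -0.8358 + -0.0679i, |z|^2 = 0.7032
Iter 6: z = 0.3499 + 0.8335i, |z|^2 = 0.8172
Iter 7: z = -0.9163 + 1.3033i, |z|^2 = 2.5382
Iter 8: z = -1.2032 + -1.6684i, |z|^2 = 4.2311
Escaped at iteration 8

Answer: 8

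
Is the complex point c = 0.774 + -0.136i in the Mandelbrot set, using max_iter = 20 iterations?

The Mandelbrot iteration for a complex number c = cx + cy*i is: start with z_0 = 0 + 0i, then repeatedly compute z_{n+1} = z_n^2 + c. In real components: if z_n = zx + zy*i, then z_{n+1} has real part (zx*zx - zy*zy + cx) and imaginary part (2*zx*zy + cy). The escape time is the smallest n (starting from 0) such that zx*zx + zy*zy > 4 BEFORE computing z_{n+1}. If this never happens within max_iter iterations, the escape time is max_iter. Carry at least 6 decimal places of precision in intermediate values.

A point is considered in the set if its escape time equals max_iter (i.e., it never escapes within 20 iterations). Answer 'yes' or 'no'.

Answer: no

Derivation:
z_0 = 0 + 0i, c = 0.7740 + -0.1360i
Iter 1: z = 0.7740 + -0.1360i, |z|^2 = 0.6176
Iter 2: z = 1.3546 + -0.3465i, |z|^2 = 1.9550
Iter 3: z = 2.4888 + -1.0748i, |z|^2 = 7.3493
Escaped at iteration 3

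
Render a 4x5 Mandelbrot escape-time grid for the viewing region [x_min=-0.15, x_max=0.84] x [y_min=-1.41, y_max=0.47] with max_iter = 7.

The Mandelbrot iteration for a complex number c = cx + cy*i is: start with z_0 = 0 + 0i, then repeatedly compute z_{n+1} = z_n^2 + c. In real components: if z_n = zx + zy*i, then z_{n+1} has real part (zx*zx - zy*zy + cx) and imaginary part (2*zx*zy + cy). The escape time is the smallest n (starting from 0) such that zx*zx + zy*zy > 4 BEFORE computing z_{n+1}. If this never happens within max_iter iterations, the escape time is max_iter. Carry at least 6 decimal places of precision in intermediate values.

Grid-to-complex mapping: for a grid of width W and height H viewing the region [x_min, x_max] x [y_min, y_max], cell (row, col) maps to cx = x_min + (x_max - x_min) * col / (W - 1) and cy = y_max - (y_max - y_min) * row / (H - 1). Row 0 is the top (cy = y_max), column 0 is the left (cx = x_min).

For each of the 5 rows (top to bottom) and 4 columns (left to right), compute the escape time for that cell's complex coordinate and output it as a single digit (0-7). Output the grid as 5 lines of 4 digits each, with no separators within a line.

(row=0, col=0): c = -0.1500 + 0.4700i → escape time 7
(row=0, col=1): c = 0.1800 + 0.4700i → escape time 7
(row=0, col=2): c = 0.5100 + 0.4700i → escape time 5
(row=0, col=3): c = 0.8400 + 0.4700i → escape time 3
(row=1, col=0): c = -0.1500 + 0.0000i → escape time 7
(row=1, col=1): c = 0.1800 + 0.0000i → escape time 7
(row=1, col=2): c = 0.5100 + 0.0000i → escape time 5
(row=1, col=3): c = 0.8400 + 0.0000i → escape time 3
(row=2, col=0): c = -0.1500 + -0.4700i → escape time 7
(row=2, col=1): c = 0.1800 + -0.4700i → escape time 7
(row=2, col=2): c = 0.5100 + -0.4700i → escape time 5
(row=2, col=3): c = 0.8400 + -0.4700i → escape time 3
(row=3, col=0): c = -0.1500 + -0.9400i → escape time 7
(row=3, col=1): c = 0.1800 + -0.9400i → escape time 4
(row=3, col=2): c = 0.5100 + -0.9400i → escape time 3
(row=3, col=3): c = 0.8400 + -0.9400i → escape time 2
(row=4, col=0): c = -0.1500 + -1.4100i → escape time 2
(row=4, col=1): c = 0.1800 + -1.4100i → escape time 2
(row=4, col=2): c = 0.5100 + -1.4100i → escape time 2
(row=4, col=3): c = 0.8400 + -1.4100i → escape time 2

Answer: 7753
7753
7753
7432
2222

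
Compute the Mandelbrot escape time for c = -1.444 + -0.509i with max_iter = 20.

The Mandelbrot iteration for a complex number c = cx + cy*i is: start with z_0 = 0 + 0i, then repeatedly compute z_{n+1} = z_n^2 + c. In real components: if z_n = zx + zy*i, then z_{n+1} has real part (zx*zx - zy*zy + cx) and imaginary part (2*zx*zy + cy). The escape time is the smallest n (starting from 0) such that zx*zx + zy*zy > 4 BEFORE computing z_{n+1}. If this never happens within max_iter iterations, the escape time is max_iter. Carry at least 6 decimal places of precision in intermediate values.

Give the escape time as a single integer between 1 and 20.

Answer: 3

Derivation:
z_0 = 0 + 0i, c = -1.4440 + -0.5090i
Iter 1: z = -1.4440 + -0.5090i, |z|^2 = 2.3442
Iter 2: z = 0.3821 + 0.9610i, |z|^2 = 1.0695
Iter 3: z = -2.2215 + 0.2253i, |z|^2 = 4.9860
Escaped at iteration 3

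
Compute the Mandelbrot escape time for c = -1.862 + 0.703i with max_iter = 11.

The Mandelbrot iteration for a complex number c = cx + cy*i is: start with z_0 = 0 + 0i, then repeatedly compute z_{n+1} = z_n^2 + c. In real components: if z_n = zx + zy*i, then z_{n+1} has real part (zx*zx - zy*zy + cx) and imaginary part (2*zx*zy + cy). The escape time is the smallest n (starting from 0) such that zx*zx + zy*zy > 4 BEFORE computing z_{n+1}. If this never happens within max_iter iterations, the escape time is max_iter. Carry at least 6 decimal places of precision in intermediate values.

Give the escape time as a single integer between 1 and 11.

Answer: 2

Derivation:
z_0 = 0 + 0i, c = -1.8620 + 0.7030i
Iter 1: z = -1.8620 + 0.7030i, |z|^2 = 3.9613
Iter 2: z = 1.1108 + -1.9150i, |z|^2 = 4.9011
Escaped at iteration 2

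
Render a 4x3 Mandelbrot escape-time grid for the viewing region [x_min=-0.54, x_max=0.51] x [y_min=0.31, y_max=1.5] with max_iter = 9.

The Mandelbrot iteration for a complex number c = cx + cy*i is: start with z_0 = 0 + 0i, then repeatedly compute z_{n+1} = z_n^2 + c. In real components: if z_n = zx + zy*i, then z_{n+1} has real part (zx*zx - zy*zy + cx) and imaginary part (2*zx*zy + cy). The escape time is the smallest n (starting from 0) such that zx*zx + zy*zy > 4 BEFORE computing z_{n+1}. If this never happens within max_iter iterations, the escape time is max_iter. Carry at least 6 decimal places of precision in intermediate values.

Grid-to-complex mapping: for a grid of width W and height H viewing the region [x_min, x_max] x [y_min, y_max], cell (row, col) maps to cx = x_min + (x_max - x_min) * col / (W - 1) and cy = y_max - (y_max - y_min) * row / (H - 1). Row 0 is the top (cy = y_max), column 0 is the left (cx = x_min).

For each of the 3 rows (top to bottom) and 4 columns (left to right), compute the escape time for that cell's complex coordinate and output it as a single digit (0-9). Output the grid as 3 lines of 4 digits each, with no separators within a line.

(row=0, col=0): c = -0.5400 + 1.5000i → escape time 2
(row=0, col=1): c = -0.1900 + 1.5000i → escape time 2
(row=0, col=2): c = 0.1600 + 1.5000i → escape time 2
(row=0, col=3): c = 0.5100 + 1.5000i → escape time 2
(row=1, col=0): c = -0.5400 + 0.9050i → escape time 4
(row=1, col=1): c = -0.1900 + 0.9050i → escape time 9
(row=1, col=2): c = 0.1600 + 0.9050i → escape time 4
(row=1, col=3): c = 0.5100 + 0.9050i → escape time 3
(row=2, col=0): c = -0.5400 + 0.3100i → escape time 9
(row=2, col=1): c = -0.1900 + 0.3100i → escape time 9
(row=2, col=2): c = 0.1600 + 0.3100i → escape time 9
(row=2, col=3): c = 0.5100 + 0.3100i → escape time 5

Answer: 2222
4943
9995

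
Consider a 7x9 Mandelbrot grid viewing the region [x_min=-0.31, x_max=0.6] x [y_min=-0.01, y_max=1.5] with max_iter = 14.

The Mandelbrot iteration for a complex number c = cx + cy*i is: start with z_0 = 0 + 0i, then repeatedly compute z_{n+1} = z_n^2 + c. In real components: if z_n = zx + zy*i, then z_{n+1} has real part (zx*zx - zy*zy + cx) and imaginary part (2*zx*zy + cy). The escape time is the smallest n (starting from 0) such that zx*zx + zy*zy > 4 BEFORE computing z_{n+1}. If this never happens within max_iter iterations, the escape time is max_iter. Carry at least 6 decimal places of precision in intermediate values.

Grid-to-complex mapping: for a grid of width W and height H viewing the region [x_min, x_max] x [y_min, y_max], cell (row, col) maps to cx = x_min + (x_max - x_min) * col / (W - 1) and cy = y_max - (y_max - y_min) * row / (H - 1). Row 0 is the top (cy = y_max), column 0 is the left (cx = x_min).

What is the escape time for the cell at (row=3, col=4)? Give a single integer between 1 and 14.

z_0 = 0 + 0i, c = 0.2967 + 0.9337i
Iter 1: z = 0.2967 + 0.9337i, |z|^2 = 0.9599
Iter 2: z = -0.4872 + 1.4878i, |z|^2 = 2.4508
Iter 3: z = -1.6794 + -0.5160i, |z|^2 = 3.0867
Iter 4: z = 2.8509 + 2.6668i, |z|^2 = 15.2398
Escaped at iteration 4

Answer: 4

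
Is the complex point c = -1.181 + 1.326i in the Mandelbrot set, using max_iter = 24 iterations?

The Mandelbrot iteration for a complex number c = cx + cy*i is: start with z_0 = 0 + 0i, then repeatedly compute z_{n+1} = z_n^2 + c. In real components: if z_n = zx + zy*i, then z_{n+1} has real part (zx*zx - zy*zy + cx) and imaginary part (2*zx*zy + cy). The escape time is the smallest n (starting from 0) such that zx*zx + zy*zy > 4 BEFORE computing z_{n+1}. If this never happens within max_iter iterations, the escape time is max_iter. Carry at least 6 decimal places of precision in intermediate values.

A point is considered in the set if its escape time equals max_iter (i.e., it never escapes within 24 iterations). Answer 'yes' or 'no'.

z_0 = 0 + 0i, c = -1.1810 + 1.3260i
Iter 1: z = -1.1810 + 1.3260i, |z|^2 = 3.1530
Iter 2: z = -1.5445 + -1.8060i, |z|^2 = 5.6472
Escaped at iteration 2

Answer: no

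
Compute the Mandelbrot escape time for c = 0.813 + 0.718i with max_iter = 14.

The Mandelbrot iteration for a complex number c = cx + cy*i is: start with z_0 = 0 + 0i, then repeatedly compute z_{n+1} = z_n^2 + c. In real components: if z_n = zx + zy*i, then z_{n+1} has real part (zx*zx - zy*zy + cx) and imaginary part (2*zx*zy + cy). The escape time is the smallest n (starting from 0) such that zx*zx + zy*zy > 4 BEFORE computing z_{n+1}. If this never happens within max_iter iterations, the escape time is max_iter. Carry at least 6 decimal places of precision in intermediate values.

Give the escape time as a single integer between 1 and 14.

z_0 = 0 + 0i, c = 0.8130 + 0.7180i
Iter 1: z = 0.8130 + 0.7180i, |z|^2 = 1.1765
Iter 2: z = 0.9584 + 1.8855i, |z|^2 = 4.4736
Escaped at iteration 2

Answer: 2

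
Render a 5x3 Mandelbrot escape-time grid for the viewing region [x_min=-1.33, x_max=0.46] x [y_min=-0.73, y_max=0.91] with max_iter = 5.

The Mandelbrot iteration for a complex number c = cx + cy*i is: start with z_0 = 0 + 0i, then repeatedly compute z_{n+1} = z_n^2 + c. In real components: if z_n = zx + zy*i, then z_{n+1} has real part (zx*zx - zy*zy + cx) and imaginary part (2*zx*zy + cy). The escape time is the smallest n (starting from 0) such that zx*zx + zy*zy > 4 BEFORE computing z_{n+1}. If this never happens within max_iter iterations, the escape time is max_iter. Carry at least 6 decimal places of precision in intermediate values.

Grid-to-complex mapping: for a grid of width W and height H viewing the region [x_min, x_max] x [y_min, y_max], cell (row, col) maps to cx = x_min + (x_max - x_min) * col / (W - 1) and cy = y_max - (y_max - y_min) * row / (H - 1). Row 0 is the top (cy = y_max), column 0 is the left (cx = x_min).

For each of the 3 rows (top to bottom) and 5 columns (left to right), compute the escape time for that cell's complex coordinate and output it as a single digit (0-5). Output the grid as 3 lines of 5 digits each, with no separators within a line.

(row=0, col=0): c = -1.3300 + 0.9100i → escape time 3
(row=0, col=1): c = -0.8825 + 0.9100i → escape time 3
(row=0, col=2): c = -0.4350 + 0.9100i → escape time 5
(row=0, col=3): c = 0.0125 + 0.9100i → escape time 5
(row=0, col=4): c = 0.4600 + 0.9100i → escape time 3
(row=1, col=0): c = -1.3300 + 0.0900i → escape time 5
(row=1, col=1): c = -0.8825 + 0.0900i → escape time 5
(row=1, col=2): c = -0.4350 + 0.0900i → escape time 5
(row=1, col=3): c = 0.0125 + 0.0900i → escape time 5
(row=1, col=4): c = 0.4600 + 0.0900i → escape time 5
(row=2, col=0): c = -1.3300 + -0.7300i → escape time 3
(row=2, col=1): c = -0.8825 + -0.7300i → escape time 4
(row=2, col=2): c = -0.4350 + -0.7300i → escape time 5
(row=2, col=3): c = 0.0125 + -0.7300i → escape time 5
(row=2, col=4): c = 0.4600 + -0.7300i → escape time 4

Answer: 33553
55555
34554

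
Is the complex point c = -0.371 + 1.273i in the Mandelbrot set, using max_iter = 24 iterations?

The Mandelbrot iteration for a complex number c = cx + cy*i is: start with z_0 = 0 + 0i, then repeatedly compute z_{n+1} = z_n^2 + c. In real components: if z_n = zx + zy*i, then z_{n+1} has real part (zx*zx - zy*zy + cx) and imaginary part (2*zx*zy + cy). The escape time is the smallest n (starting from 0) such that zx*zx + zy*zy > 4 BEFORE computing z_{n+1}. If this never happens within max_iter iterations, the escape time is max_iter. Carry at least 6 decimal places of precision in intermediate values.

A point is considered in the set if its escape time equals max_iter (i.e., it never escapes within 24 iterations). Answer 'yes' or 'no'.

Answer: no

Derivation:
z_0 = 0 + 0i, c = -0.3710 + 1.2730i
Iter 1: z = -0.3710 + 1.2730i, |z|^2 = 1.7582
Iter 2: z = -1.8539 + 0.3284i, |z|^2 = 3.5448
Iter 3: z = 2.9580 + 0.0552i, |z|^2 = 8.7530
Escaped at iteration 3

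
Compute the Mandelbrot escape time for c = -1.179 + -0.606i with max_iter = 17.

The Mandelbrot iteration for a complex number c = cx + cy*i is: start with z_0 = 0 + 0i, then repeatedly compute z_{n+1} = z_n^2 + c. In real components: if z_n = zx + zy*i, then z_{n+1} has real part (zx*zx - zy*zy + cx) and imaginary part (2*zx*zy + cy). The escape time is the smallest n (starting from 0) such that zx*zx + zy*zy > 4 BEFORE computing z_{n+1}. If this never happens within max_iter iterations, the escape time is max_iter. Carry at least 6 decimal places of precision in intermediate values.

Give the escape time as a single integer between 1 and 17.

Answer: 3

Derivation:
z_0 = 0 + 0i, c = -1.1790 + -0.6060i
Iter 1: z = -1.1790 + -0.6060i, |z|^2 = 1.7573
Iter 2: z = -0.1562 + 0.8229i, |z|^2 = 0.7016
Iter 3: z = -1.8318 + -0.8631i, |z|^2 = 4.1006
Escaped at iteration 3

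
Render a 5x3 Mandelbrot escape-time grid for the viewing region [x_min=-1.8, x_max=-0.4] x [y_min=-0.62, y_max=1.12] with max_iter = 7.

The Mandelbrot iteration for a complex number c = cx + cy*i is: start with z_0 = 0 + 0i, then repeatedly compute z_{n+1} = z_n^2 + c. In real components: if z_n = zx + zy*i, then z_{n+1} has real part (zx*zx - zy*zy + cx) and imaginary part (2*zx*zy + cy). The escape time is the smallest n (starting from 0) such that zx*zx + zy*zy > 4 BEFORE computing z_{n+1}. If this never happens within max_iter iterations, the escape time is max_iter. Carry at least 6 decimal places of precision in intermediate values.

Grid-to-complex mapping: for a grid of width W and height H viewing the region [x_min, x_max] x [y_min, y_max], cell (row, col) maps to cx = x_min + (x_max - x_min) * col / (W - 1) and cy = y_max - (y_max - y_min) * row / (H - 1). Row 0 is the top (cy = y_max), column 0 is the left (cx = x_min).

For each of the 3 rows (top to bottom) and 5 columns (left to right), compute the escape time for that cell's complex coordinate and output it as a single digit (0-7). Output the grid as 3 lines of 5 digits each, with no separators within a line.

(row=0, col=0): c = -1.8000 + 1.1200i → escape time 1
(row=0, col=1): c = -1.4500 + 1.1200i → escape time 2
(row=0, col=2): c = -1.1000 + 1.1200i → escape time 3
(row=0, col=3): c = -0.7500 + 1.1200i → escape time 3
(row=0, col=4): c = -0.4000 + 1.1200i → escape time 4
(row=1, col=0): c = -1.8000 + 0.2500i → escape time 4
(row=1, col=1): c = -1.4500 + 0.2500i → escape time 5
(row=1, col=2): c = -1.1000 + 0.2500i → escape time 7
(row=1, col=3): c = -0.7500 + 0.2500i → escape time 7
(row=1, col=4): c = -0.4000 + 0.2500i → escape time 7
(row=2, col=0): c = -1.8000 + -0.6200i → escape time 3
(row=2, col=1): c = -1.4500 + -0.6200i → escape time 3
(row=2, col=2): c = -1.1000 + -0.6200i → escape time 4
(row=2, col=3): c = -0.7500 + -0.6200i → escape time 5
(row=2, col=4): c = -0.4000 + -0.6200i → escape time 7

Answer: 12334
45777
33457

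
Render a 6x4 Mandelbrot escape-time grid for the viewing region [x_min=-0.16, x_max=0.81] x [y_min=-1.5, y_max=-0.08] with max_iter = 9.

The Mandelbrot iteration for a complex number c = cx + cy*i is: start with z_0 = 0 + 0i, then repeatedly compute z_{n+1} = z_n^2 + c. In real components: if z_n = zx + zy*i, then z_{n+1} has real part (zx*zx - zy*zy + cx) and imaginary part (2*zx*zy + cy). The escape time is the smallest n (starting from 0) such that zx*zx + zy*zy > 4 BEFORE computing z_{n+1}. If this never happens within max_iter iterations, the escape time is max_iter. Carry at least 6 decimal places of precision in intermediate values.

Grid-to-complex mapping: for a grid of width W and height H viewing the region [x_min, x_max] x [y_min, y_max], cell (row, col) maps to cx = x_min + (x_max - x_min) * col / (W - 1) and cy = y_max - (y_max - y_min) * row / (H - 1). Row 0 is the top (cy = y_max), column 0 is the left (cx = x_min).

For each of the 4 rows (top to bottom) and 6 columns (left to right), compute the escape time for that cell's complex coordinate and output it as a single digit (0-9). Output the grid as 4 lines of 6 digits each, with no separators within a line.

(row=0, col=0): c = -0.1600 + -0.0800i → escape time 9
(row=0, col=1): c = 0.0340 + -0.0800i → escape time 9
(row=0, col=2): c = 0.2280 + -0.0800i → escape time 9
(row=0, col=3): c = 0.4220 + -0.0800i → escape time 6
(row=0, col=4): c = 0.6160 + -0.0800i → escape time 4
(row=0, col=5): c = 0.8100 + -0.0800i → escape time 3
(row=1, col=0): c = -0.1600 + -0.5533i → escape time 9
(row=1, col=1): c = 0.0340 + -0.5533i → escape time 9
(row=1, col=2): c = 0.2280 + -0.5533i → escape time 9
(row=1, col=3): c = 0.4220 + -0.5533i → escape time 6
(row=1, col=4): c = 0.6160 + -0.5533i → escape time 3
(row=1, col=5): c = 0.8100 + -0.5533i → escape time 3
(row=2, col=0): c = -0.1600 + -1.0267i → escape time 9
(row=2, col=1): c = 0.0340 + -1.0267i → escape time 5
(row=2, col=2): c = 0.2280 + -1.0267i → escape time 4
(row=2, col=3): c = 0.4220 + -1.0267i → escape time 3
(row=2, col=4): c = 0.6160 + -1.0267i → escape time 2
(row=2, col=5): c = 0.8100 + -1.0267i → escape time 2
(row=3, col=0): c = -0.1600 + -1.5000i → escape time 2
(row=3, col=1): c = 0.0340 + -1.5000i → escape time 2
(row=3, col=2): c = 0.2280 + -1.5000i → escape time 2
(row=3, col=3): c = 0.4220 + -1.5000i → escape time 2
(row=3, col=4): c = 0.6160 + -1.5000i → escape time 2
(row=3, col=5): c = 0.8100 + -1.5000i → escape time 2

Answer: 999643
999633
954322
222222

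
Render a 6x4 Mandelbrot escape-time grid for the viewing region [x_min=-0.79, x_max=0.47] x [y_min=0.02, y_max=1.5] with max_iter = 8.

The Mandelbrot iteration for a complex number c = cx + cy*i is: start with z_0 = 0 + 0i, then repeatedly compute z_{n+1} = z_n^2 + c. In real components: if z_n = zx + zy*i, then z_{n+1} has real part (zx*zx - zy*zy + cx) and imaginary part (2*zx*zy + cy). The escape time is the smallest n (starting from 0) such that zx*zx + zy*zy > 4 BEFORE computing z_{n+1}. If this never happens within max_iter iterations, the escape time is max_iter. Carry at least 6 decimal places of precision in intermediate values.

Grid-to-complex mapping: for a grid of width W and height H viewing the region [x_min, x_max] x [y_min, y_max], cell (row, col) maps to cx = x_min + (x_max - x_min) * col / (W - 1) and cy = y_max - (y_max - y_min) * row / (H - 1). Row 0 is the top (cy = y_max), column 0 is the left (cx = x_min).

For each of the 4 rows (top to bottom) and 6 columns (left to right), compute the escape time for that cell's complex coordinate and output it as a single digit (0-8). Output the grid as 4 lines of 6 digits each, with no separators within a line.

Answer: 222222
345843
688885
888885

Derivation:
(row=0, col=0): c = -0.7900 + 1.5000i → escape time 2
(row=0, col=1): c = -0.5380 + 1.5000i → escape time 2
(row=0, col=2): c = -0.2860 + 1.5000i → escape time 2
(row=0, col=3): c = -0.0340 + 1.5000i → escape time 2
(row=0, col=4): c = 0.2180 + 1.5000i → escape time 2
(row=0, col=5): c = 0.4700 + 1.5000i → escape time 2
(row=1, col=0): c = -0.7900 + 1.0067i → escape time 3
(row=1, col=1): c = -0.5380 + 1.0067i → escape time 4
(row=1, col=2): c = -0.2860 + 1.0067i → escape time 5
(row=1, col=3): c = -0.0340 + 1.0067i → escape time 8
(row=1, col=4): c = 0.2180 + 1.0067i → escape time 4
(row=1, col=5): c = 0.4700 + 1.0067i → escape time 3
(row=2, col=0): c = -0.7900 + 0.5133i → escape time 6
(row=2, col=1): c = -0.5380 + 0.5133i → escape time 8
(row=2, col=2): c = -0.2860 + 0.5133i → escape time 8
(row=2, col=3): c = -0.0340 + 0.5133i → escape time 8
(row=2, col=4): c = 0.2180 + 0.5133i → escape time 8
(row=2, col=5): c = 0.4700 + 0.5133i → escape time 5
(row=3, col=0): c = -0.7900 + 0.0200i → escape time 8
(row=3, col=1): c = -0.5380 + 0.0200i → escape time 8
(row=3, col=2): c = -0.2860 + 0.0200i → escape time 8
(row=3, col=3): c = -0.0340 + 0.0200i → escape time 8
(row=3, col=4): c = 0.2180 + 0.0200i → escape time 8
(row=3, col=5): c = 0.4700 + 0.0200i → escape time 5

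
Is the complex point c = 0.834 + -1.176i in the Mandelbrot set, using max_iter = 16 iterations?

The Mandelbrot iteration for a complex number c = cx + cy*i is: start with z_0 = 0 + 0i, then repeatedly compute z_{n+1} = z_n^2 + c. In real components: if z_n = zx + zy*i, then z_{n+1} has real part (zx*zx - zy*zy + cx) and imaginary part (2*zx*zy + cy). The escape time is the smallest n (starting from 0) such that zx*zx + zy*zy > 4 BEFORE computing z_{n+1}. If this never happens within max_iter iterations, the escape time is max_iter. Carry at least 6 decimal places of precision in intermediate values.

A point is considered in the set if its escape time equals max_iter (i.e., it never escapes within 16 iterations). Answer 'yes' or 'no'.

Answer: no

Derivation:
z_0 = 0 + 0i, c = 0.8340 + -1.1760i
Iter 1: z = 0.8340 + -1.1760i, |z|^2 = 2.0785
Iter 2: z = 0.1466 + -3.1376i, |z|^2 = 9.8658
Escaped at iteration 2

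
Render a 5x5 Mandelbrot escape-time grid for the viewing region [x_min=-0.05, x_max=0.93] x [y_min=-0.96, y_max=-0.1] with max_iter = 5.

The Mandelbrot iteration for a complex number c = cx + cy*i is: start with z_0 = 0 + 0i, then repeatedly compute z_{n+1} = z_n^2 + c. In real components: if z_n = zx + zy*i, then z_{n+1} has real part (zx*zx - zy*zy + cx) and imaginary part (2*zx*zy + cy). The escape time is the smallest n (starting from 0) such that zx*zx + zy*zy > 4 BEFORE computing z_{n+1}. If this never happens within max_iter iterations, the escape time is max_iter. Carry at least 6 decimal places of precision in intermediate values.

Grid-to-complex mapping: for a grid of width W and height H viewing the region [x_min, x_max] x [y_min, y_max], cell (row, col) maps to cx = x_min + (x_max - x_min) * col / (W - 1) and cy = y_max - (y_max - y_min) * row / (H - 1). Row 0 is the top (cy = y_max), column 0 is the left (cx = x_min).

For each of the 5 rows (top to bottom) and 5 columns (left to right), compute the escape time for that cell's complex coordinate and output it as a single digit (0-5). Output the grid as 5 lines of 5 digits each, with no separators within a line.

(row=0, col=0): c = -0.0500 + -0.1000i → escape time 5
(row=0, col=1): c = 0.1950 + -0.1000i → escape time 5
(row=0, col=2): c = 0.4400 + -0.1000i → escape time 5
(row=0, col=3): c = 0.6850 + -0.1000i → escape time 3
(row=0, col=4): c = 0.9300 + -0.1000i → escape time 3
(row=1, col=0): c = -0.0500 + -0.3150i → escape time 5
(row=1, col=1): c = 0.1950 + -0.3150i → escape time 5
(row=1, col=2): c = 0.4400 + -0.3150i → escape time 5
(row=1, col=3): c = 0.6850 + -0.3150i → escape time 3
(row=1, col=4): c = 0.9300 + -0.3150i → escape time 3
(row=2, col=0): c = -0.0500 + -0.5300i → escape time 5
(row=2, col=1): c = 0.1950 + -0.5300i → escape time 5
(row=2, col=2): c = 0.4400 + -0.5300i → escape time 5
(row=2, col=3): c = 0.6850 + -0.5300i → escape time 3
(row=2, col=4): c = 0.9300 + -0.5300i → escape time 2
(row=3, col=0): c = -0.0500 + -0.7450i → escape time 5
(row=3, col=1): c = 0.1950 + -0.7450i → escape time 5
(row=3, col=2): c = 0.4400 + -0.7450i → escape time 4
(row=3, col=3): c = 0.6850 + -0.7450i → escape time 3
(row=3, col=4): c = 0.9300 + -0.7450i → escape time 2
(row=4, col=0): c = -0.0500 + -0.9600i → escape time 5
(row=4, col=1): c = 0.1950 + -0.9600i → escape time 4
(row=4, col=2): c = 0.4400 + -0.9600i → escape time 3
(row=4, col=3): c = 0.6850 + -0.9600i → escape time 2
(row=4, col=4): c = 0.9300 + -0.9600i → escape time 2

Answer: 55533
55533
55532
55432
54322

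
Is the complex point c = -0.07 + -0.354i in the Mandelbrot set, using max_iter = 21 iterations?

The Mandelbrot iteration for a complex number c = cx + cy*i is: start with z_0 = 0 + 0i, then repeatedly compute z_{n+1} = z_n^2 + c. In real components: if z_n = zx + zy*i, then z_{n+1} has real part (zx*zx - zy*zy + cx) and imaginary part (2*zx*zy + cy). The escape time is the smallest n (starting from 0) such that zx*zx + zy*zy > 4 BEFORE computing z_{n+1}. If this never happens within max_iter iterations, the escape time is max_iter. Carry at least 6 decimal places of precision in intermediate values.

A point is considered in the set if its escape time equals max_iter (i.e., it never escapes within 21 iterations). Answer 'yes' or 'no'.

Answer: yes

Derivation:
z_0 = 0 + 0i, c = -0.0700 + -0.3540i
Iter 1: z = -0.0700 + -0.3540i, |z|^2 = 0.1302
Iter 2: z = -0.1904 + -0.3044i, |z|^2 = 0.1289
Iter 3: z = -0.1264 + -0.2381i, |z|^2 = 0.0727
Iter 4: z = -0.1107 + -0.2938i, |z|^2 = 0.0986
Iter 5: z = -0.1441 + -0.2890i, |z|^2 = 0.1043
Iter 6: z = -0.1327 + -0.2707i, |z|^2 = 0.0909
Iter 7: z = -0.1257 + -0.2821i, |z|^2 = 0.0954
Iter 8: z = -0.1338 + -0.2831i, |z|^2 = 0.0980
Iter 9: z = -0.1322 + -0.2782i, |z|^2 = 0.0949
Iter 10: z = -0.1299 + -0.2804i, |z|^2 = 0.0955
Iter 11: z = -0.1317 + -0.2811i, |z|^2 = 0.0964
Iter 12: z = -0.1317 + -0.2799i, |z|^2 = 0.0957
Iter 13: z = -0.1310 + -0.2803i, |z|^2 = 0.0957
Iter 14: z = -0.1314 + -0.2806i, |z|^2 = 0.0960
Iter 15: z = -0.1314 + -0.2803i, |z|^2 = 0.0958
Iter 16: z = -0.1313 + -0.2803i, |z|^2 = 0.0958
Iter 17: z = -0.1313 + -0.2804i, |z|^2 = 0.0959
Iter 18: z = -0.1314 + -0.2803i, |z|^2 = 0.0959
Iter 19: z = -0.1313 + -0.2803i, |z|^2 = 0.0958
Iter 20: z = -0.1313 + -0.2804i, |z|^2 = 0.0959
Did not escape in 21 iterations → in set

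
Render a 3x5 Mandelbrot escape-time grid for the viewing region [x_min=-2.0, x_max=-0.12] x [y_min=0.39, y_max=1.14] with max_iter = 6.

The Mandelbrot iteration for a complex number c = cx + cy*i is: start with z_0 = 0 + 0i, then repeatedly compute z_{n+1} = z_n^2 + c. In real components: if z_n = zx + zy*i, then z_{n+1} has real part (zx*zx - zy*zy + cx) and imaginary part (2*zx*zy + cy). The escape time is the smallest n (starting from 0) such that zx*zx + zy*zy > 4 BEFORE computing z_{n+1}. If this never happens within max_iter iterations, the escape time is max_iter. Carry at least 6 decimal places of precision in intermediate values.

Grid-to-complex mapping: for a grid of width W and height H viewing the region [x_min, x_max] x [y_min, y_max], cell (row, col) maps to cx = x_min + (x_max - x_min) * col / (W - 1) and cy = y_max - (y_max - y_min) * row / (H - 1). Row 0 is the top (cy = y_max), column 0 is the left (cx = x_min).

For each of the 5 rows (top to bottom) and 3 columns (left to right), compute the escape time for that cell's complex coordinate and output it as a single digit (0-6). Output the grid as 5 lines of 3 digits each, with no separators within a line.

Answer: 135
136
136
146
166

Derivation:
(row=0, col=0): c = -2.0000 + 1.1400i → escape time 1
(row=0, col=1): c = -1.0600 + 1.1400i → escape time 3
(row=0, col=2): c = -0.1200 + 1.1400i → escape time 5
(row=1, col=0): c = -2.0000 + 0.9525i → escape time 1
(row=1, col=1): c = -1.0600 + 0.9525i → escape time 3
(row=1, col=2): c = -0.1200 + 0.9525i → escape time 6
(row=2, col=0): c = -2.0000 + 0.7650i → escape time 1
(row=2, col=1): c = -1.0600 + 0.7650i → escape time 3
(row=2, col=2): c = -0.1200 + 0.7650i → escape time 6
(row=3, col=0): c = -2.0000 + 0.5775i → escape time 1
(row=3, col=1): c = -1.0600 + 0.5775i → escape time 4
(row=3, col=2): c = -0.1200 + 0.5775i → escape time 6
(row=4, col=0): c = -2.0000 + 0.3900i → escape time 1
(row=4, col=1): c = -1.0600 + 0.3900i → escape time 6
(row=4, col=2): c = -0.1200 + 0.3900i → escape time 6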